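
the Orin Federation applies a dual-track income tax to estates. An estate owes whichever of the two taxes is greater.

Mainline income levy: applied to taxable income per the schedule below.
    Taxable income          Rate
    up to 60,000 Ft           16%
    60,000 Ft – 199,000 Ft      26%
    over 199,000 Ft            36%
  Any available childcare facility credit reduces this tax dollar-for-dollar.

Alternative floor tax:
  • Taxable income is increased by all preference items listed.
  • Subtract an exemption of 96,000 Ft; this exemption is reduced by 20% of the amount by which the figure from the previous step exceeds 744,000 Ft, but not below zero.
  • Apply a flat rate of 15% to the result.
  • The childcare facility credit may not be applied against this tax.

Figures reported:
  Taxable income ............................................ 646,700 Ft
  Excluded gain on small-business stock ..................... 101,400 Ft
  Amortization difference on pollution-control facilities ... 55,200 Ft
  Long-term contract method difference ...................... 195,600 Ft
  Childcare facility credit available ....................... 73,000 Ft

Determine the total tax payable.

Alternative floor tax:
  Adjusted income: 646,700 Ft + 101,400 Ft + 55,200 Ft + 195,600 Ft = 998,900 Ft
  Exemption: 96,000 Ft − 20% × (998,900 Ft − 744,000 Ft) = 96,000 Ft − 50,980 Ft = 45,020 Ft
  Base: 998,900 Ft − 45,020 Ft = 953,880 Ft
  953,880 Ft × 15% = 143,082 Ft

Mainline income levy:
  60,000 Ft × 16% = 9,600 Ft
  139,000 Ft × 26% = 36,140 Ft
  447,700 Ft × 36% = 161,172 Ft
  → 206,912 Ft
  Less childcare facility credit 73,000 Ft → 133,912 Ft

143,082 Ft > 133,912 Ft, so the alternative floor tax is the binding amount.

143,082 Ft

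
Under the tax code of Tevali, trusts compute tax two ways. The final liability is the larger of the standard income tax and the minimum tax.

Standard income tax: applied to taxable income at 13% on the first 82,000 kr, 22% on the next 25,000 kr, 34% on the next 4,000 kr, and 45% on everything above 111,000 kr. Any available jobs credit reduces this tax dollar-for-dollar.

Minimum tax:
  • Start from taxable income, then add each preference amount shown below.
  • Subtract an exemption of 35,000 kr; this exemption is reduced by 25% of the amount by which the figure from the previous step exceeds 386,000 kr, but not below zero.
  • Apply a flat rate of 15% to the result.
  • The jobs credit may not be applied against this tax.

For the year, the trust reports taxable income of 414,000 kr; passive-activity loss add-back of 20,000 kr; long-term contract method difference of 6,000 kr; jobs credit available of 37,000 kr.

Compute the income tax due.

116,870 kr

Standard income tax:
  82,000 kr × 13% = 10,660 kr
  25,000 kr × 22% = 5,500 kr
  4,000 kr × 34% = 1,360 kr
  303,000 kr × 45% = 136,350 kr
  → 153,870 kr
  Less jobs credit 37,000 kr → 116,870 kr

Minimum tax:
  Adjusted income: 414,000 kr + 20,000 kr + 6,000 kr = 440,000 kr
  Exemption: 35,000 kr − 25% × (440,000 kr − 386,000 kr) = 35,000 kr − 13,500 kr = 21,500 kr
  Base: 440,000 kr − 21,500 kr = 418,500 kr
  418,500 kr × 15% = 62,775 kr

116,870 kr > 62,775 kr, so the standard income tax governs.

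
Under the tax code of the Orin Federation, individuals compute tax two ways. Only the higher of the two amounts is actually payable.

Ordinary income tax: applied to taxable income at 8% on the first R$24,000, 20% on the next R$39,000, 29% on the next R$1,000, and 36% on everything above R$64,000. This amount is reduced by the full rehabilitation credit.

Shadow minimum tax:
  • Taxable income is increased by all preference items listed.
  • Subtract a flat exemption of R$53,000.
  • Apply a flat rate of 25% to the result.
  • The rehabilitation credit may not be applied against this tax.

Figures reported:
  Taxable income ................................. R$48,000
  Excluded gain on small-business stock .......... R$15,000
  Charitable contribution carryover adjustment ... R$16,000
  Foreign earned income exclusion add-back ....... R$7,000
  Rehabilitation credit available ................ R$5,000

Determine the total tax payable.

R$8,250

Shadow minimum tax:
  Adjusted income: R$48,000 + R$15,000 + R$16,000 + R$7,000 = R$86,000
  Less exemption R$53,000 → base R$33,000
  R$33,000 × 25% = R$8,250

Ordinary income tax:
  R$24,000 × 8% = R$1,920
  R$24,000 × 20% = R$4,800
  → R$6,720
  Less rehabilitation credit R$5,000 → R$1,720

R$8,250 > R$1,720, so the shadow minimum tax is the binding amount.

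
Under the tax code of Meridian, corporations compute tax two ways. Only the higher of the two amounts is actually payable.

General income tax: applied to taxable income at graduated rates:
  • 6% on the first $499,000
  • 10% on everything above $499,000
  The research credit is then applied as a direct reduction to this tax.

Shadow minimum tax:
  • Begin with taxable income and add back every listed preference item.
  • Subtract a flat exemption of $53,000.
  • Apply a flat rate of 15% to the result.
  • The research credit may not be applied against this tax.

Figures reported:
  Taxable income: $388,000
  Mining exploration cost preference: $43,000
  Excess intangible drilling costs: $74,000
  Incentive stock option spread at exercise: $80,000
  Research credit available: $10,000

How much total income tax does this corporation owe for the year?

General income tax:
  $388,000 × 6% = $23,280
  Less research credit $10,000 → $13,280

Shadow minimum tax:
  Adjusted income: $388,000 + $43,000 + $74,000 + $80,000 = $585,000
  Less exemption $53,000 → base $532,000
  $532,000 × 15% = $79,800

$79,800 > $13,280, so the shadow minimum tax is the binding amount.

$79,800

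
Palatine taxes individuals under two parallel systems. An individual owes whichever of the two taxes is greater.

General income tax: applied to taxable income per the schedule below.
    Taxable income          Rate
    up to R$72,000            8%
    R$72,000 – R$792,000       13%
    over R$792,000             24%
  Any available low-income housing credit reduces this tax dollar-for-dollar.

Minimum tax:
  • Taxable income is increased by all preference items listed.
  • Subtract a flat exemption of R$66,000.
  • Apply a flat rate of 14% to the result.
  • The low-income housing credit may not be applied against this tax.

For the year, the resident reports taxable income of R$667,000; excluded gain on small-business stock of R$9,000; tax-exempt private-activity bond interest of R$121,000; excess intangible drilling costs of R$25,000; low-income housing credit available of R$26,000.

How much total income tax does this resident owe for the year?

R$105,840

Minimum tax:
  Adjusted income: R$667,000 + R$9,000 + R$121,000 + R$25,000 = R$822,000
  Less exemption R$66,000 → base R$756,000
  R$756,000 × 14% = R$105,840

General income tax:
  R$72,000 × 8% = R$5,760
  R$595,000 × 13% = R$77,350
  → R$83,110
  Less low-income housing credit R$26,000 → R$57,110

R$105,840 > R$57,110, so the minimum tax is the binding amount.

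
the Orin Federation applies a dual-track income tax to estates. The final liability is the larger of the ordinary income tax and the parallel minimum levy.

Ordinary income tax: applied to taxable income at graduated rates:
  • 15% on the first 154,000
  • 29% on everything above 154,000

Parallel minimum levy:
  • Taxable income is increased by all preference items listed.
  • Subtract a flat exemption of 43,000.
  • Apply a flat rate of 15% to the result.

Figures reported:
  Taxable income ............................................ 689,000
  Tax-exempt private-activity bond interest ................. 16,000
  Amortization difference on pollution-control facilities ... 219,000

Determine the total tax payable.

Parallel minimum levy:
  Adjusted income: 689,000 + 16,000 + 219,000 = 924,000
  Less exemption 43,000 → base 881,000
  881,000 × 15% = 132,150

Ordinary income tax:
  154,000 × 15% = 23,100
  535,000 × 29% = 155,150
  → 178,250

178,250 > 132,150, so the ordinary income tax governs.

178,250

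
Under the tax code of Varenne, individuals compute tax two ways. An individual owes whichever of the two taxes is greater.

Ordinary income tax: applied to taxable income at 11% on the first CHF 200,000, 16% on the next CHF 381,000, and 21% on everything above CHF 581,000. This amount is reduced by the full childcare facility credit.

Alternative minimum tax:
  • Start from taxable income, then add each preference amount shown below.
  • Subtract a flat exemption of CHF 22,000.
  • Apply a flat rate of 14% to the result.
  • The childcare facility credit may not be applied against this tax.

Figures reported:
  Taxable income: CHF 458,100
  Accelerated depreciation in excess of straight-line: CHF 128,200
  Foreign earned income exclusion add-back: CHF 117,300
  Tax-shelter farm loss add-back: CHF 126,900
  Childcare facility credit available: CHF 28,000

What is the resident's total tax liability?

CHF 113,190

Ordinary income tax:
  CHF 200,000 × 11% = CHF 22,000
  CHF 258,100 × 16% = CHF 41,296
  → CHF 63,296
  Less childcare facility credit CHF 28,000 → CHF 35,296

Alternative minimum tax:
  Adjusted income: CHF 458,100 + CHF 128,200 + CHF 117,300 + CHF 126,900 = CHF 830,500
  Less exemption CHF 22,000 → base CHF 808,500
  CHF 808,500 × 14% = CHF 113,190

CHF 113,190 > CHF 35,296, so the alternative minimum tax is the binding amount.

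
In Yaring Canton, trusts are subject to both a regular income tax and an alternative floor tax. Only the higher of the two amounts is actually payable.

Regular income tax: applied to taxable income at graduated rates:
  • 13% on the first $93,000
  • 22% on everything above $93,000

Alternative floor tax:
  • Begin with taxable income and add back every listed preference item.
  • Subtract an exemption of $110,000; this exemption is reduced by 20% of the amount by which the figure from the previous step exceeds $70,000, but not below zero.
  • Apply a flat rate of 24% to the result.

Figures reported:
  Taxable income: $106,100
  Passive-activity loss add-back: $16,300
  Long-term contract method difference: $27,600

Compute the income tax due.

$14,972

Regular income tax:
  $93,000 × 13% = $12,090
  $13,100 × 22% = $2,882
  → $14,972

Alternative floor tax:
  Adjusted income: $106,100 + $16,300 + $27,600 = $150,000
  Exemption: $110,000 − 20% × ($150,000 − $70,000) = $110,000 − $16,000 = $94,000
  Base: $150,000 − $94,000 = $56,000
  $56,000 × 24% = $13,440

$14,972 > $13,440, so the regular income tax governs.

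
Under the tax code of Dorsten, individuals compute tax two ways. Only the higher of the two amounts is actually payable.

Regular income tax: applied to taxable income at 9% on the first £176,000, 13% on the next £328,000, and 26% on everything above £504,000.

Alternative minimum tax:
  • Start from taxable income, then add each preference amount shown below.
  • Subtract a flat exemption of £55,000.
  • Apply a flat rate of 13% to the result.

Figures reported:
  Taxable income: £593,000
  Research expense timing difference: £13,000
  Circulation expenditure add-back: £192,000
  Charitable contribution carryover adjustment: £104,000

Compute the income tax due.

Alternative minimum tax:
  Adjusted income: £593,000 + £13,000 + £192,000 + £104,000 = £902,000
  Less exemption £55,000 → base £847,000
  £847,000 × 13% = £110,110

Regular income tax:
  £176,000 × 9% = £15,840
  £328,000 × 13% = £42,640
  £89,000 × 26% = £23,140
  → £81,620

£110,110 > £81,620, so the alternative minimum tax is the binding amount.

£110,110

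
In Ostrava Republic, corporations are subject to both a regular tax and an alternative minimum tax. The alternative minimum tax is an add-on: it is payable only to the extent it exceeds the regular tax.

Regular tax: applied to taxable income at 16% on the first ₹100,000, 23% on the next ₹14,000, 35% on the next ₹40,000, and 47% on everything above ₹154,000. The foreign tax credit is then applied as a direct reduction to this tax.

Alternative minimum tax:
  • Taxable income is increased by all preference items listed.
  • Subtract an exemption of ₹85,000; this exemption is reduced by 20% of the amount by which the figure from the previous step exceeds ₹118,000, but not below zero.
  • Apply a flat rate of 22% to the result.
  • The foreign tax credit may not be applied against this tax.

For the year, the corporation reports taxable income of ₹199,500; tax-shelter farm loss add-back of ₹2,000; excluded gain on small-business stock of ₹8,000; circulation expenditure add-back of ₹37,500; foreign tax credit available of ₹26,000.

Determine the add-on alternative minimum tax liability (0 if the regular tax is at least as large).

Alternative minimum tax:
  Adjusted income: ₹199,500 + ₹2,000 + ₹8,000 + ₹37,500 = ₹247,000
  Exemption: ₹85,000 − 20% × (₹247,000 − ₹118,000) = ₹85,000 − ₹25,800 = ₹59,200
  Base: ₹247,000 − ₹59,200 = ₹187,800
  ₹187,800 × 22% = ₹41,316

Regular tax:
  ₹100,000 × 16% = ₹16,000
  ₹14,000 × 23% = ₹3,220
  ₹40,000 × 35% = ₹14,000
  ₹45,500 × 47% = ₹21,385
  → ₹54,605
  Less foreign tax credit ₹26,000 → ₹28,605

Excess of alternative minimum tax over regular tax: ₹41,316 − ₹28,605 = ₹12,711.

₹12,711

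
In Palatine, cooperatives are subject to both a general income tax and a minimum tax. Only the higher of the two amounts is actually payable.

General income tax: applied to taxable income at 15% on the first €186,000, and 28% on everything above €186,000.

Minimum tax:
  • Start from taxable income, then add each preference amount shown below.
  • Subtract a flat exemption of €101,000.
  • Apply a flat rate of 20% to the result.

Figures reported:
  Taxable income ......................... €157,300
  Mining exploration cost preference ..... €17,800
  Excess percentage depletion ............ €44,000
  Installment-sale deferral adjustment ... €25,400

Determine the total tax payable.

Minimum tax:
  Adjusted income: €157,300 + €17,800 + €44,000 + €25,400 = €244,500
  Less exemption €101,000 → base €143,500
  €143,500 × 20% = €28,700

General income tax:
  €157,300 × 15% = €23,595

€28,700 > €23,595, so the minimum tax is the binding amount.

€28,700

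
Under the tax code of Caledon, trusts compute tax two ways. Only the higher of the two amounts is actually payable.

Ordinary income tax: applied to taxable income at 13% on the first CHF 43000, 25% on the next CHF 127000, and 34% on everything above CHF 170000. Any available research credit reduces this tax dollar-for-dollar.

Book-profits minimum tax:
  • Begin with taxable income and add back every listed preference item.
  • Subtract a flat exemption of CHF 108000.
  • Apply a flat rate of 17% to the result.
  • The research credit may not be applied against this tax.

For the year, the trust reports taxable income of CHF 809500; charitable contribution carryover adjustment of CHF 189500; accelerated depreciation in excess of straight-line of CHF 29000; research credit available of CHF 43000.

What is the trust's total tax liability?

CHF 211770

Book-profits minimum tax:
  Adjusted income: CHF 809500 + CHF 189500 + CHF 29000 = CHF 1028000
  Less exemption CHF 108000 → base CHF 920000
  CHF 920000 × 17% = CHF 156400

Ordinary income tax:
  CHF 43000 × 13% = CHF 5590
  CHF 127000 × 25% = CHF 31750
  CHF 639500 × 34% = CHF 217430
  → CHF 254770
  Less research credit CHF 43000 → CHF 211770

CHF 211770 > CHF 156400, so the ordinary income tax governs.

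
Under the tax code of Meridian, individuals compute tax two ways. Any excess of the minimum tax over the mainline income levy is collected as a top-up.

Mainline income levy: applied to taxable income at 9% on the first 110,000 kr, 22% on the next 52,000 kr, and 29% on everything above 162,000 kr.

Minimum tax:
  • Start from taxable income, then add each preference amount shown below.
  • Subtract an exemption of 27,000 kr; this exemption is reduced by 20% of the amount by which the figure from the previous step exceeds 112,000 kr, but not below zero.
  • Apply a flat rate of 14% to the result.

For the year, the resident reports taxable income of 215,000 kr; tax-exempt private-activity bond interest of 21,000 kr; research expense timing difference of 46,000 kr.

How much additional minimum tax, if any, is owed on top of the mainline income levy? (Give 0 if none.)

2,770 kr

Mainline income levy:
  110,000 kr × 9% = 9,900 kr
  52,000 kr × 22% = 11,440 kr
  53,000 kr × 29% = 15,370 kr
  → 36,710 kr

Minimum tax:
  Adjusted income: 215,000 kr + 21,000 kr + 46,000 kr = 282,000 kr
  Exemption: 20% × (282,000 kr − 112,000 kr) = 34,000 kr ≥ 27,000 kr, so the exemption is fully phased out
  Base: 282,000 kr − 0 kr = 282,000 kr
  282,000 kr × 14% = 39,480 kr

Excess of minimum tax over mainline income levy: 39,480 kr − 36,710 kr = 2,770 kr.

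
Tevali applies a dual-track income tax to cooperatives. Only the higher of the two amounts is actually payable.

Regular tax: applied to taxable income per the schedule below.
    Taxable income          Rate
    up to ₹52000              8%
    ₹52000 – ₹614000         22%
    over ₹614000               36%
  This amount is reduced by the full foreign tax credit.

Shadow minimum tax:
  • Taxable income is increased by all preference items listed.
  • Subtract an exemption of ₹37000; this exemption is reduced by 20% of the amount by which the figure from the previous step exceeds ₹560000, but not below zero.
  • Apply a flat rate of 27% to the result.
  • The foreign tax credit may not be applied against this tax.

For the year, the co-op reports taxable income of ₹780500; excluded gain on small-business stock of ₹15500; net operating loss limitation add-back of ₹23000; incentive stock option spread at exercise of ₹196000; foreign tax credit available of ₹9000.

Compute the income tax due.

₹274050

Regular tax:
  ₹52000 × 8% = ₹4160
  ₹562000 × 22% = ₹123640
  ₹166500 × 36% = ₹59940
  → ₹187740
  Less foreign tax credit ₹9000 → ₹178740

Shadow minimum tax:
  Adjusted income: ₹780500 + ₹15500 + ₹23000 + ₹196000 = ₹1015000
  Exemption: 20% × (₹1015000 − ₹560000) = ₹91000 ≥ ₹37000, so the exemption is fully phased out
  Base: ₹1015000 − ₹0 = ₹1015000
  ₹1015000 × 27% = ₹274050

₹274050 > ₹178740, so the shadow minimum tax is the binding amount.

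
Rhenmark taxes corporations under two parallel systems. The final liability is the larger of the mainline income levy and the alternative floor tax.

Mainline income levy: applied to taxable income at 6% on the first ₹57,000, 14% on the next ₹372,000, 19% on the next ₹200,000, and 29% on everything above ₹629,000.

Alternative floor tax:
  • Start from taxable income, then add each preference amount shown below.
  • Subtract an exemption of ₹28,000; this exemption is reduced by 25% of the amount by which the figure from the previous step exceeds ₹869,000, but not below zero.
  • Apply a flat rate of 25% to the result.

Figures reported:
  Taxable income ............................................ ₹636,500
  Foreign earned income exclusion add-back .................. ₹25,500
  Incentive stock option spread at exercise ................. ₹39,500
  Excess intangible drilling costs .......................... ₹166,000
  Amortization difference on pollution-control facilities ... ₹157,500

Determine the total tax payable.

₹256,250

Alternative floor tax:
  Adjusted income: ₹636,500 + ₹25,500 + ₹39,500 + ₹166,000 + ₹157,500 = ₹1,025,000
  Exemption: 25% × (₹1,025,000 − ₹869,000) = ₹39,000 ≥ ₹28,000, so the exemption is fully phased out
  Base: ₹1,025,000 − ₹0 = ₹1,025,000
  ₹1,025,000 × 25% = ₹256,250

Mainline income levy:
  ₹57,000 × 6% = ₹3,420
  ₹372,000 × 14% = ₹52,080
  ₹200,000 × 19% = ₹38,000
  ₹7,500 × 29% = ₹2,175
  → ₹95,675

₹256,250 > ₹95,675, so the alternative floor tax is the binding amount.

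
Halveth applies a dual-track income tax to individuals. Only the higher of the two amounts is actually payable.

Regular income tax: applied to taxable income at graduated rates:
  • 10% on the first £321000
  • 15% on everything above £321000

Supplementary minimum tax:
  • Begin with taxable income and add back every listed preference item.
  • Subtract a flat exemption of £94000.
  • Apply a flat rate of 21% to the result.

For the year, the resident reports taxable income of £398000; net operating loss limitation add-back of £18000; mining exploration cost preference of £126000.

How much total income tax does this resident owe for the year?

£94080

Regular income tax:
  £321000 × 10% = £32100
  £77000 × 15% = £11550
  → £43650

Supplementary minimum tax:
  Adjusted income: £398000 + £18000 + £126000 = £542000
  Less exemption £94000 → base £448000
  £448000 × 21% = £94080

£94080 > £43650, so the supplementary minimum tax is the binding amount.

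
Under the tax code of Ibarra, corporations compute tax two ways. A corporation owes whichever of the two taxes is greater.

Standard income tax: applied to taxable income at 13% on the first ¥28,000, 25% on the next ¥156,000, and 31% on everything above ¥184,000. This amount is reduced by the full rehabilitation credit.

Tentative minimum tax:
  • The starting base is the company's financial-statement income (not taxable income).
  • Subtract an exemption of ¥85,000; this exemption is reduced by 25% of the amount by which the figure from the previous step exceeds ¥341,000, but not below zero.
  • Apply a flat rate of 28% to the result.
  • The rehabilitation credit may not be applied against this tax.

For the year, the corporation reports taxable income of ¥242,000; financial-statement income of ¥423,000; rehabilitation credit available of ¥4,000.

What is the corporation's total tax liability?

¥100,380

Standard income tax:
  ¥28,000 × 13% = ¥3,640
  ¥156,000 × 25% = ¥39,000
  ¥58,000 × 31% = ¥17,980
  → ¥60,620
  Less rehabilitation credit ¥4,000 → ¥56,620

Tentative minimum tax:
  Base (financial-statement income): ¥423,000
  Exemption: ¥85,000 − 25% × (¥423,000 − ¥341,000) = ¥85,000 − ¥20,500 = ¥64,500
  Base: ¥423,000 − ¥64,500 = ¥358,500
  ¥358,500 × 28% = ¥100,380

¥100,380 > ¥56,620, so the tentative minimum tax is the binding amount.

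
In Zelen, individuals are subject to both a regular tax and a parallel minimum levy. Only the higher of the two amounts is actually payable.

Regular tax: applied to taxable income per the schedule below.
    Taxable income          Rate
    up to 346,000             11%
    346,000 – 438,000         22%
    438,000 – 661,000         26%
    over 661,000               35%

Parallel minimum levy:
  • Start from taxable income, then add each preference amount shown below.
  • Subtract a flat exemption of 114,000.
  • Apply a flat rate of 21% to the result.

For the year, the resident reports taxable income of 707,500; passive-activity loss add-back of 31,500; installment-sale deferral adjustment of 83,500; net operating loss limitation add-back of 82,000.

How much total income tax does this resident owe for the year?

Parallel minimum levy:
  Adjusted income: 707,500 + 31,500 + 83,500 + 82,000 = 904,500
  Less exemption 114,000 → base 790,500
  790,500 × 21% = 166,005

Regular tax:
  346,000 × 11% = 38,060
  92,000 × 22% = 20,240
  223,000 × 26% = 57,980
  46,500 × 35% = 16,275
  → 132,555

166,005 > 132,555, so the parallel minimum levy is the binding amount.

166,005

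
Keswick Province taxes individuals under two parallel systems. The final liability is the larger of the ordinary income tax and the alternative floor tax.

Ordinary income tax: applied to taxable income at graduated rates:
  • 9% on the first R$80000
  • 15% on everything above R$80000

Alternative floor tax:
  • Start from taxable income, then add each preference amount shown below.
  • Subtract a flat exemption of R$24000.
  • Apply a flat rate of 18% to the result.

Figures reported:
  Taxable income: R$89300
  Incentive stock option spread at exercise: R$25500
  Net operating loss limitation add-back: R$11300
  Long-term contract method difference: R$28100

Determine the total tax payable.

Ordinary income tax:
  R$80000 × 9% = R$7200
  R$9300 × 15% = R$1395
  → R$8595

Alternative floor tax:
  Adjusted income: R$89300 + R$25500 + R$11300 + R$28100 = R$154200
  Less exemption R$24000 → base R$130200
  R$130200 × 18% = R$23436

R$23436 > R$8595, so the alternative floor tax is the binding amount.

R$23436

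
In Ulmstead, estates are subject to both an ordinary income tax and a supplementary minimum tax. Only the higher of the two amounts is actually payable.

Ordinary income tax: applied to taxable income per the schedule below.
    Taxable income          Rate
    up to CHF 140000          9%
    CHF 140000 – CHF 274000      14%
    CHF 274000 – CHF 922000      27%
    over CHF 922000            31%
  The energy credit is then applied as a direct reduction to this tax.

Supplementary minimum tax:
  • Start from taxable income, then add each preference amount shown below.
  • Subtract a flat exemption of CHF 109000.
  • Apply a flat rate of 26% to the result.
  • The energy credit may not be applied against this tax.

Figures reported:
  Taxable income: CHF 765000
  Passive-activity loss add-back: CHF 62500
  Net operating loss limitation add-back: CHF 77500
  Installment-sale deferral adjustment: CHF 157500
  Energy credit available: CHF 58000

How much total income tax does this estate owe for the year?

Supplementary minimum tax:
  Adjusted income: CHF 765000 + CHF 62500 + CHF 77500 + CHF 157500 = CHF 1062500
  Less exemption CHF 109000 → base CHF 953500
  CHF 953500 × 26% = CHF 247910

Ordinary income tax:
  CHF 140000 × 9% = CHF 12600
  CHF 134000 × 14% = CHF 18760
  CHF 491000 × 27% = CHF 132570
  → CHF 163930
  Less energy credit CHF 58000 → CHF 105930

CHF 247910 > CHF 105930, so the supplementary minimum tax is the binding amount.

CHF 247910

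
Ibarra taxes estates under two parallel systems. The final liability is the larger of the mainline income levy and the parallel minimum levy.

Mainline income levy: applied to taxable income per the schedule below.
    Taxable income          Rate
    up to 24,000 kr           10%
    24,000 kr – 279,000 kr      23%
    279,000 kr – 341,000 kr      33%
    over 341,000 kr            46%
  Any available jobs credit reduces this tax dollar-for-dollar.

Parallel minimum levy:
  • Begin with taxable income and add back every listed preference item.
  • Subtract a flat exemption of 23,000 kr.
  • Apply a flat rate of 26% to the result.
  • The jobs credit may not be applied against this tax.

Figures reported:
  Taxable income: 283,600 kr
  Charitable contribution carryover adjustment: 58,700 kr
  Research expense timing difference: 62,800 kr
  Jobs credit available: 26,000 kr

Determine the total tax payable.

Parallel minimum levy:
  Adjusted income: 283,600 kr + 58,700 kr + 62,800 kr = 405,100 kr
  Less exemption 23,000 kr → base 382,100 kr
  382,100 kr × 26% = 99,346 kr

Mainline income levy:
  24,000 kr × 10% = 2,400 kr
  255,000 kr × 23% = 58,650 kr
  4,600 kr × 33% = 1,518 kr
  → 62,568 kr
  Less jobs credit 26,000 kr → 36,568 kr

99,346 kr > 36,568 kr, so the parallel minimum levy is the binding amount.

99,346 kr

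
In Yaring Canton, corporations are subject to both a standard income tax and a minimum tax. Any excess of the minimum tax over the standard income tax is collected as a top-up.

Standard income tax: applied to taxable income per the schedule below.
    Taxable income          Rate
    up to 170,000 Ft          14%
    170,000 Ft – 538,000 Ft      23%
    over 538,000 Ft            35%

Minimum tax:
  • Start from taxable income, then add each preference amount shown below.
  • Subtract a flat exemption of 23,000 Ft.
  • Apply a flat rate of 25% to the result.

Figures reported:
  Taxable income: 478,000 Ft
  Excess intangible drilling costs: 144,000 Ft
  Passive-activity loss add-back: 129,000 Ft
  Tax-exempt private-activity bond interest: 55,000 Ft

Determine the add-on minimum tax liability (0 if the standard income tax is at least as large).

101,110 Ft

Standard income tax:
  170,000 Ft × 14% = 23,800 Ft
  308,000 Ft × 23% = 70,840 Ft
  → 94,640 Ft

Minimum tax:
  Adjusted income: 478,000 Ft + 144,000 Ft + 129,000 Ft + 55,000 Ft = 806,000 Ft
  Less exemption 23,000 Ft → base 783,000 Ft
  783,000 Ft × 25% = 195,750 Ft

Excess of minimum tax over standard income tax: 195,750 Ft − 94,640 Ft = 101,110 Ft.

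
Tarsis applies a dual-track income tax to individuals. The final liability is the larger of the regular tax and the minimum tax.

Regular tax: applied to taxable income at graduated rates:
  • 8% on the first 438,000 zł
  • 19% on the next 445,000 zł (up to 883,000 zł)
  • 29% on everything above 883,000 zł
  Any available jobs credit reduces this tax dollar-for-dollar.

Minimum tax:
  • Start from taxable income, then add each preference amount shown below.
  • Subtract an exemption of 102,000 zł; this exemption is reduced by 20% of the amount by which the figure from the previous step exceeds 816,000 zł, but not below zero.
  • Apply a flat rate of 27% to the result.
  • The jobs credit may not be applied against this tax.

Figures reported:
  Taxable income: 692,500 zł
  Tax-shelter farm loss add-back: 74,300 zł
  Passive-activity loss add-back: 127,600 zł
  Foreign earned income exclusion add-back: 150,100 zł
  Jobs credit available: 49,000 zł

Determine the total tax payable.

Minimum tax:
  Adjusted income: 692,500 zł + 74,300 zł + 127,600 zł + 150,100 zł = 1,044,500 zł
  Exemption: 102,000 zł − 20% × (1,044,500 zł − 816,000 zł) = 102,000 zł − 45,700 zł = 56,300 zł
  Base: 1,044,500 zł − 56,300 zł = 988,200 zł
  988,200 zł × 27% = 266,814 zł

Regular tax:
  438,000 zł × 8% = 35,040 zł
  254,500 zł × 19% = 48,355 zł
  → 83,395 zł
  Less jobs credit 49,000 zł → 34,395 zł

266,814 zł > 34,395 zł, so the minimum tax is the binding amount.

266,814 zł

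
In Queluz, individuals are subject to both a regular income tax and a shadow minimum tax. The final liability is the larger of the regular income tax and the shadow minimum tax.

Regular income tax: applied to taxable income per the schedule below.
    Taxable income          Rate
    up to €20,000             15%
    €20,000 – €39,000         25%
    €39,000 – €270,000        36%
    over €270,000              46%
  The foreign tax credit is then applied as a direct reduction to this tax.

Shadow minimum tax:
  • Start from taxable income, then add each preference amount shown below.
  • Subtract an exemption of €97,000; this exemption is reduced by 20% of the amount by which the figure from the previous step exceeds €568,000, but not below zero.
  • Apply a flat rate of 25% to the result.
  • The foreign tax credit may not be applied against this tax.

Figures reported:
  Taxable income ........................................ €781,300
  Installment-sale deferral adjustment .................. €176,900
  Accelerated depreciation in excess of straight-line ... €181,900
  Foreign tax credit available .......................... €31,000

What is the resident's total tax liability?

€295,108

Shadow minimum tax:
  Adjusted income: €781,300 + €176,900 + €181,900 = €1,140,100
  Exemption: 20% × (€1,140,100 − €568,000) = €114,420 ≥ €97,000, so the exemption is fully phased out
  Base: €1,140,100 − €0 = €1,140,100
  €1,140,100 × 25% = €285,025

Regular income tax:
  €20,000 × 15% = €3,000
  €19,000 × 25% = €4,750
  €231,000 × 36% = €83,160
  €511,300 × 46% = €235,198
  → €326,108
  Less foreign tax credit €31,000 → €295,108

€295,108 > €285,025, so the regular income tax governs.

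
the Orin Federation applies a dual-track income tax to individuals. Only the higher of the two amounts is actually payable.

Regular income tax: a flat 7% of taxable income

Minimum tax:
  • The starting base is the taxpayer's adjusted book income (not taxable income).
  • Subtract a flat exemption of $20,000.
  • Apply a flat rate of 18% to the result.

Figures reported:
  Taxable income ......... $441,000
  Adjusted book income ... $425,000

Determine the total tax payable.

$72,900

Regular income tax:
  $441,000 × 7% = $30,870

Minimum tax:
  Base (adjusted book income): $425,000
  Less exemption $20,000 → base $405,000
  $405,000 × 18% = $72,900

$72,900 > $30,870, so the minimum tax is the binding amount.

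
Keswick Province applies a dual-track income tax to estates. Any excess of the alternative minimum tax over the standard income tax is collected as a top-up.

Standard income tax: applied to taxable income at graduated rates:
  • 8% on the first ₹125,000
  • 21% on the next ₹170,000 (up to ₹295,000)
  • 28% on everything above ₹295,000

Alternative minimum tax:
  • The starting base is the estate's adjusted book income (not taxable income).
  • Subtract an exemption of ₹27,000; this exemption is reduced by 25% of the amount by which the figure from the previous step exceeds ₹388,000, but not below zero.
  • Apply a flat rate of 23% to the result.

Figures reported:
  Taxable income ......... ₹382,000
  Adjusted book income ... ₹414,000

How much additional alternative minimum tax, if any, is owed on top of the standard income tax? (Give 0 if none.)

Alternative minimum tax:
  Base (adjusted book income): ₹414,000
  Exemption: ₹27,000 − 25% × (₹414,000 − ₹388,000) = ₹27,000 − ₹6,500 = ₹20,500
  Base: ₹414,000 − ₹20,500 = ₹393,500
  ₹393,500 × 23% = ₹90,505

Standard income tax:
  ₹125,000 × 8% = ₹10,000
  ₹170,000 × 21% = ₹35,700
  ₹87,000 × 28% = ₹24,360
  → ₹70,060

Excess of alternative minimum tax over standard income tax: ₹90,505 − ₹70,060 = ₹20,445.

₹20,445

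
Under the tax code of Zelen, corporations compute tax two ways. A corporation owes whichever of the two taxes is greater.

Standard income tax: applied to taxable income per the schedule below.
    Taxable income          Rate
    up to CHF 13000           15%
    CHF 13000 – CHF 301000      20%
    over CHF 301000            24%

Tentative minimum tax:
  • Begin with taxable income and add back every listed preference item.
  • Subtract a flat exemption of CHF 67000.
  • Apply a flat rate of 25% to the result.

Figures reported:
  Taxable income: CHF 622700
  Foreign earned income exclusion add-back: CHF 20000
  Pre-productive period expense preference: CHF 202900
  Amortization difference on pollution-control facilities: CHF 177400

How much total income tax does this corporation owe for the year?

CHF 239000

Standard income tax:
  CHF 13000 × 15% = CHF 1950
  CHF 288000 × 20% = CHF 57600
  CHF 321700 × 24% = CHF 77208
  → CHF 136758

Tentative minimum tax:
  Adjusted income: CHF 622700 + CHF 20000 + CHF 202900 + CHF 177400 = CHF 1023000
  Less exemption CHF 67000 → base CHF 956000
  CHF 956000 × 25% = CHF 239000

CHF 239000 > CHF 136758, so the tentative minimum tax is the binding amount.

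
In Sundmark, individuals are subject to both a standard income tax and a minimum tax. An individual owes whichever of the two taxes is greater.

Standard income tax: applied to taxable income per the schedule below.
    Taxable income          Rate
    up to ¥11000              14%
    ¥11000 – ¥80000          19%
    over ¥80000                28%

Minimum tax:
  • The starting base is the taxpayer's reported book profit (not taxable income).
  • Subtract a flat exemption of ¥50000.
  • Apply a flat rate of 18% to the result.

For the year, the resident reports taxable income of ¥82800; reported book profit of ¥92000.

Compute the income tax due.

¥15434

Minimum tax:
  Base (reported book profit): ¥92000
  Less exemption ¥50000 → base ¥42000
  ¥42000 × 18% = ¥7560

Standard income tax:
  ¥11000 × 14% = ¥1540
  ¥69000 × 19% = ¥13110
  ¥2800 × 28% = ¥784
  → ¥15434

¥15434 > ¥7560, so the standard income tax governs.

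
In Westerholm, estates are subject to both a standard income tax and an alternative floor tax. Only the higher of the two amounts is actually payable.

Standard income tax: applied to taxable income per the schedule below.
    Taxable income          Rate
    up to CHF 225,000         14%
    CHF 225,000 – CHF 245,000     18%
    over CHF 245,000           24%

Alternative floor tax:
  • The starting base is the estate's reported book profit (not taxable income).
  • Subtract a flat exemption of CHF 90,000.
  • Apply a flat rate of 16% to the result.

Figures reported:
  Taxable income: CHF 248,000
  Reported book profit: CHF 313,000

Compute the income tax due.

Standard income tax:
  CHF 225,000 × 14% = CHF 31,500
  CHF 20,000 × 18% = CHF 3,600
  CHF 3,000 × 24% = CHF 720
  → CHF 35,820

Alternative floor tax:
  Base (reported book profit): CHF 313,000
  Less exemption CHF 90,000 → base CHF 223,000
  CHF 223,000 × 16% = CHF 35,680

CHF 35,820 > CHF 35,680, so the standard income tax governs.

CHF 35,820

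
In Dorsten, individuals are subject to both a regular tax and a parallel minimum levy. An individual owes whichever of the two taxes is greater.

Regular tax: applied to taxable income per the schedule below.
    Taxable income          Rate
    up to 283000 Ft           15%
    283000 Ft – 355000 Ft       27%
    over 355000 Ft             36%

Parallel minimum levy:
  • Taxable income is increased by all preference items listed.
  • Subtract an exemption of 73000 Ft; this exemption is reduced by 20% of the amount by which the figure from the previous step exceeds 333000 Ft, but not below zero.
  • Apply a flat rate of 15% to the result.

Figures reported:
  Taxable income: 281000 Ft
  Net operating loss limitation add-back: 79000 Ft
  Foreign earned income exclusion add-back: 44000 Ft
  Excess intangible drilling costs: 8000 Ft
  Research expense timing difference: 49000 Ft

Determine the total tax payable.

62040 Ft

Parallel minimum levy:
  Adjusted income: 281000 Ft + 79000 Ft + 44000 Ft + 8000 Ft + 49000 Ft = 461000 Ft
  Exemption: 73000 Ft − 20% × (461000 Ft − 333000 Ft) = 73000 Ft − 25600 Ft = 47400 Ft
  Base: 461000 Ft − 47400 Ft = 413600 Ft
  413600 Ft × 15% = 62040 Ft

Regular tax:
  281000 Ft × 15% = 42150 Ft

62040 Ft > 42150 Ft, so the parallel minimum levy is the binding amount.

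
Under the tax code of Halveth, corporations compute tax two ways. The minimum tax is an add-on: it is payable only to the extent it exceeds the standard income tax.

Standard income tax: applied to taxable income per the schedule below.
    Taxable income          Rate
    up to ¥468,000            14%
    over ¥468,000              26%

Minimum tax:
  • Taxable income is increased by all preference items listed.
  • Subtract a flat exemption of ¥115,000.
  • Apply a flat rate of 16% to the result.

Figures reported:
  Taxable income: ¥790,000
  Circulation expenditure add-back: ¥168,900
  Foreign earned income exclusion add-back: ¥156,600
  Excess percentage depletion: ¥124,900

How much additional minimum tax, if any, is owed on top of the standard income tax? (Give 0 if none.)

¥30,824

Minimum tax:
  Adjusted income: ¥790,000 + ¥168,900 + ¥156,600 + ¥124,900 = ¥1,240,400
  Less exemption ¥115,000 → base ¥1,125,400
  ¥1,125,400 × 16% = ¥180,064

Standard income tax:
  ¥468,000 × 14% = ¥65,520
  ¥322,000 × 26% = ¥83,720
  → ¥149,240

Excess of minimum tax over standard income tax: ¥180,064 − ¥149,240 = ¥30,824.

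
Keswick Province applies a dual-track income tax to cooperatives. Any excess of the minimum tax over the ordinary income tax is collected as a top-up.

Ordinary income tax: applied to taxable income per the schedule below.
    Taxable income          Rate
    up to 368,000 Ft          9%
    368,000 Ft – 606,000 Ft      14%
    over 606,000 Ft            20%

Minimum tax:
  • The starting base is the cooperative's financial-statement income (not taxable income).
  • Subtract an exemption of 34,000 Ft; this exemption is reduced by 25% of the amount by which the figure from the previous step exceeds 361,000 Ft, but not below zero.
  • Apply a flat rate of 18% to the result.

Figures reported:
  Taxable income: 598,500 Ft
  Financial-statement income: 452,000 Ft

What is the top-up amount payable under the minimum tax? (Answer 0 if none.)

Ordinary income tax:
  368,000 Ft × 9% = 33,120 Ft
  230,500 Ft × 14% = 32,270 Ft
  → 65,390 Ft

Minimum tax:
  Base (financial-statement income): 452,000 Ft
  Exemption: 34,000 Ft − 25% × (452,000 Ft − 361,000 Ft) = 34,000 Ft − 22,750 Ft = 11,250 Ft
  Base: 452,000 Ft − 11,250 Ft = 440,750 Ft
  440,750 Ft × 18% = 79,335 Ft

Excess of minimum tax over ordinary income tax: 79,335 Ft − 65,390 Ft = 13,945 Ft.

13,945 Ft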